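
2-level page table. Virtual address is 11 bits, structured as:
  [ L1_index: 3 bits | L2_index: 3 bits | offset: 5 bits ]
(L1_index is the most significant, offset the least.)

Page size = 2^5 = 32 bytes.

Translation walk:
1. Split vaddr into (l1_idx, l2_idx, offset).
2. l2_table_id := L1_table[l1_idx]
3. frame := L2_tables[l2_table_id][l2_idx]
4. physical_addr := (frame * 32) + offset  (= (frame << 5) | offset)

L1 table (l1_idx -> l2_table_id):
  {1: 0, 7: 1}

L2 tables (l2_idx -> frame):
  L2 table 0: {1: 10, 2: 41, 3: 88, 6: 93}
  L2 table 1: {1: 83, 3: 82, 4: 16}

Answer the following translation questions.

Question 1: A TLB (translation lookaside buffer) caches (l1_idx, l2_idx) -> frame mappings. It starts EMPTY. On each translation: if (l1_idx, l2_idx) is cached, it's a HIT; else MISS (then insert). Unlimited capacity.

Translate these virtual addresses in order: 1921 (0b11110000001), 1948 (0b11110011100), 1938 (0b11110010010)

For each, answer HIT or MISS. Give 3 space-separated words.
vaddr=1921: (7,4) not in TLB -> MISS, insert
vaddr=1948: (7,4) in TLB -> HIT
vaddr=1938: (7,4) in TLB -> HIT

Answer: MISS HIT HIT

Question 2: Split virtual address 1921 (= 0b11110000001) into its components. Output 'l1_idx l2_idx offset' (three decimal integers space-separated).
vaddr = 1921 = 0b11110000001
  top 3 bits -> l1_idx = 7
  next 3 bits -> l2_idx = 4
  bottom 5 bits -> offset = 1

Answer: 7 4 1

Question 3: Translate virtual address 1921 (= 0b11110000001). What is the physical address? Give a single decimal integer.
Answer: 513

Derivation:
vaddr = 1921 = 0b11110000001
Split: l1_idx=7, l2_idx=4, offset=1
L1[7] = 1
L2[1][4] = 16
paddr = 16 * 32 + 1 = 513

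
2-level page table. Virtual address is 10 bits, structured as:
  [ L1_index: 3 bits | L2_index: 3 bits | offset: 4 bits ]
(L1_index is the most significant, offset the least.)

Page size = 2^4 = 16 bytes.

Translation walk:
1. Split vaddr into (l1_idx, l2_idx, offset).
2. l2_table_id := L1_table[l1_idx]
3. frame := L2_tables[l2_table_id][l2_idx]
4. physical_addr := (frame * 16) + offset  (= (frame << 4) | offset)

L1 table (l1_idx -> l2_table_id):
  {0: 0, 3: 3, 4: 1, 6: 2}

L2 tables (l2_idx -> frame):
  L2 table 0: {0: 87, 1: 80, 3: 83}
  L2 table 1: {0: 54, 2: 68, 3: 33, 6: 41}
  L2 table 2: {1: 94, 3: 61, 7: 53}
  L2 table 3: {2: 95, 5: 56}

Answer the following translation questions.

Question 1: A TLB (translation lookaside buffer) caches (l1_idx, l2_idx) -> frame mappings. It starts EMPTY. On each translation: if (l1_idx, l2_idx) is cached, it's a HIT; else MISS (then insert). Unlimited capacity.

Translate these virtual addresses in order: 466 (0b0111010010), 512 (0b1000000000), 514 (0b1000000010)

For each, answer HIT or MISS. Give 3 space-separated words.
vaddr=466: (3,5) not in TLB -> MISS, insert
vaddr=512: (4,0) not in TLB -> MISS, insert
vaddr=514: (4,0) in TLB -> HIT

Answer: MISS MISS HIT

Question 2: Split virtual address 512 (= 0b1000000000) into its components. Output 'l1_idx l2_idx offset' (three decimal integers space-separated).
vaddr = 512 = 0b1000000000
  top 3 bits -> l1_idx = 4
  next 3 bits -> l2_idx = 0
  bottom 4 bits -> offset = 0

Answer: 4 0 0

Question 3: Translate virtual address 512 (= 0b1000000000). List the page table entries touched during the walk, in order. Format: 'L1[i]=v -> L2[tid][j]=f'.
Answer: L1[4]=1 -> L2[1][0]=54

Derivation:
vaddr = 512 = 0b1000000000
Split: l1_idx=4, l2_idx=0, offset=0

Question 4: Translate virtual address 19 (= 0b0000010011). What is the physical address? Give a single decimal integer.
Answer: 1283

Derivation:
vaddr = 19 = 0b0000010011
Split: l1_idx=0, l2_idx=1, offset=3
L1[0] = 0
L2[0][1] = 80
paddr = 80 * 16 + 3 = 1283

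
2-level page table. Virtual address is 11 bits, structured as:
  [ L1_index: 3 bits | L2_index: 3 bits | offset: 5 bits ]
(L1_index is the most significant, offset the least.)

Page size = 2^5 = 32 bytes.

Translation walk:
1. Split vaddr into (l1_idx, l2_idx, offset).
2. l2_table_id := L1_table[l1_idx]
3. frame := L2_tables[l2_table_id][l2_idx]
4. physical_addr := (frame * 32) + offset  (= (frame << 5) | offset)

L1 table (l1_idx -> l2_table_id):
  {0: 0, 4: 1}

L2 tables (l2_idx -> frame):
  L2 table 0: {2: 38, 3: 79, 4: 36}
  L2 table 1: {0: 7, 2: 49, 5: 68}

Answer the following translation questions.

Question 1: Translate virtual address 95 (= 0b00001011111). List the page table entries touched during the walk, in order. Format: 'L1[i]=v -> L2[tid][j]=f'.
Answer: L1[0]=0 -> L2[0][2]=38

Derivation:
vaddr = 95 = 0b00001011111
Split: l1_idx=0, l2_idx=2, offset=31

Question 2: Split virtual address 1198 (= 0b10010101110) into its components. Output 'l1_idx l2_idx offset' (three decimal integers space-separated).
vaddr = 1198 = 0b10010101110
  top 3 bits -> l1_idx = 4
  next 3 bits -> l2_idx = 5
  bottom 5 bits -> offset = 14

Answer: 4 5 14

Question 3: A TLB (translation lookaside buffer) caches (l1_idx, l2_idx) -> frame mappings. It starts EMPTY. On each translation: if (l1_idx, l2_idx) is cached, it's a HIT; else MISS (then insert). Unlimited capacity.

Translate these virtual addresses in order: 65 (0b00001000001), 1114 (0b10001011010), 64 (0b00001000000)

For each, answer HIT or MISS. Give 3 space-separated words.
Answer: MISS MISS HIT

Derivation:
vaddr=65: (0,2) not in TLB -> MISS, insert
vaddr=1114: (4,2) not in TLB -> MISS, insert
vaddr=64: (0,2) in TLB -> HIT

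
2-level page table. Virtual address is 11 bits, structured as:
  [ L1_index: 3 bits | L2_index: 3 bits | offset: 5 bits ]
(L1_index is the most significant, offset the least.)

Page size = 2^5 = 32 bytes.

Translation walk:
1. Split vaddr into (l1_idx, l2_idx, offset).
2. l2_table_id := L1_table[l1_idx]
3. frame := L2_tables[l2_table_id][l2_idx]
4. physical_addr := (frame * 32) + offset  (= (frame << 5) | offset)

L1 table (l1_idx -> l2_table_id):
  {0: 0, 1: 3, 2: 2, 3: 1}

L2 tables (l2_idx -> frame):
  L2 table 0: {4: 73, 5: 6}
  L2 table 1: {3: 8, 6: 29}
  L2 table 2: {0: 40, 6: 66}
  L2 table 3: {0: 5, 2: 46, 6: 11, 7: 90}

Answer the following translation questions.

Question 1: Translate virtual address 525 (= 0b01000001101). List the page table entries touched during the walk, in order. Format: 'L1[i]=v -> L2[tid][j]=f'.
vaddr = 525 = 0b01000001101
Split: l1_idx=2, l2_idx=0, offset=13

Answer: L1[2]=2 -> L2[2][0]=40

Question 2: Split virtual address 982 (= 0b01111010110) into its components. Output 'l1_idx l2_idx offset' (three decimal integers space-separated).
Answer: 3 6 22

Derivation:
vaddr = 982 = 0b01111010110
  top 3 bits -> l1_idx = 3
  next 3 bits -> l2_idx = 6
  bottom 5 bits -> offset = 22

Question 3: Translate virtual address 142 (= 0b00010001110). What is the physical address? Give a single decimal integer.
Answer: 2350

Derivation:
vaddr = 142 = 0b00010001110
Split: l1_idx=0, l2_idx=4, offset=14
L1[0] = 0
L2[0][4] = 73
paddr = 73 * 32 + 14 = 2350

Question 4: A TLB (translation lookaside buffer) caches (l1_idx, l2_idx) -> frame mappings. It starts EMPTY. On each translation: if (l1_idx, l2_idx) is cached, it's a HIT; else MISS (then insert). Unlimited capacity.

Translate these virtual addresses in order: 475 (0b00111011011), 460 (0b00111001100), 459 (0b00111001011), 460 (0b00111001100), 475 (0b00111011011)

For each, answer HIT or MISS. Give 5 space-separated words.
Answer: MISS HIT HIT HIT HIT

Derivation:
vaddr=475: (1,6) not in TLB -> MISS, insert
vaddr=460: (1,6) in TLB -> HIT
vaddr=459: (1,6) in TLB -> HIT
vaddr=460: (1,6) in TLB -> HIT
vaddr=475: (1,6) in TLB -> HIT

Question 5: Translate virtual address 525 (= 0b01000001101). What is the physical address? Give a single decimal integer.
vaddr = 525 = 0b01000001101
Split: l1_idx=2, l2_idx=0, offset=13
L1[2] = 2
L2[2][0] = 40
paddr = 40 * 32 + 13 = 1293

Answer: 1293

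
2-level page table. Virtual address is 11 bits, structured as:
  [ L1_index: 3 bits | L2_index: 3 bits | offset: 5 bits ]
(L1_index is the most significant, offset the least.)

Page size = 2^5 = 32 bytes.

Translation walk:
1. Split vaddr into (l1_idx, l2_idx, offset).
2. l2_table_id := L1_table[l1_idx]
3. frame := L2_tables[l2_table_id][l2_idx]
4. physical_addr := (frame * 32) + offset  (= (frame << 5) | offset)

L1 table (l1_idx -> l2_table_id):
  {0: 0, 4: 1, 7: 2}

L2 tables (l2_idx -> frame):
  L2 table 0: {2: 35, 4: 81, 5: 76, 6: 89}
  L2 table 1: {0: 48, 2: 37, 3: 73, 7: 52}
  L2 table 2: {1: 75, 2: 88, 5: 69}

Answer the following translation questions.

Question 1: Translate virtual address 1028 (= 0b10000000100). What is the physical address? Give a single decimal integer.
Answer: 1540

Derivation:
vaddr = 1028 = 0b10000000100
Split: l1_idx=4, l2_idx=0, offset=4
L1[4] = 1
L2[1][0] = 48
paddr = 48 * 32 + 4 = 1540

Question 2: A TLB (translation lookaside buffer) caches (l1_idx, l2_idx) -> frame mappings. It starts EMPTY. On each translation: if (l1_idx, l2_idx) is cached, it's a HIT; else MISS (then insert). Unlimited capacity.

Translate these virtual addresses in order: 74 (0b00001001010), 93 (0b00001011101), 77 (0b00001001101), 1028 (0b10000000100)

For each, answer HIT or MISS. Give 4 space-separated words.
Answer: MISS HIT HIT MISS

Derivation:
vaddr=74: (0,2) not in TLB -> MISS, insert
vaddr=93: (0,2) in TLB -> HIT
vaddr=77: (0,2) in TLB -> HIT
vaddr=1028: (4,0) not in TLB -> MISS, insert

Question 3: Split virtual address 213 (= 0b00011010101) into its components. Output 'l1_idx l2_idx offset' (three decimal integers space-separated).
Answer: 0 6 21

Derivation:
vaddr = 213 = 0b00011010101
  top 3 bits -> l1_idx = 0
  next 3 bits -> l2_idx = 6
  bottom 5 bits -> offset = 21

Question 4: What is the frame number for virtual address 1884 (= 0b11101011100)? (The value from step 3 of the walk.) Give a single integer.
vaddr = 1884: l1_idx=7, l2_idx=2
L1[7] = 2; L2[2][2] = 88

Answer: 88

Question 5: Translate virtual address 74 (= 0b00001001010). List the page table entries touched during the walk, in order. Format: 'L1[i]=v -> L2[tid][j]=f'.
vaddr = 74 = 0b00001001010
Split: l1_idx=0, l2_idx=2, offset=10

Answer: L1[0]=0 -> L2[0][2]=35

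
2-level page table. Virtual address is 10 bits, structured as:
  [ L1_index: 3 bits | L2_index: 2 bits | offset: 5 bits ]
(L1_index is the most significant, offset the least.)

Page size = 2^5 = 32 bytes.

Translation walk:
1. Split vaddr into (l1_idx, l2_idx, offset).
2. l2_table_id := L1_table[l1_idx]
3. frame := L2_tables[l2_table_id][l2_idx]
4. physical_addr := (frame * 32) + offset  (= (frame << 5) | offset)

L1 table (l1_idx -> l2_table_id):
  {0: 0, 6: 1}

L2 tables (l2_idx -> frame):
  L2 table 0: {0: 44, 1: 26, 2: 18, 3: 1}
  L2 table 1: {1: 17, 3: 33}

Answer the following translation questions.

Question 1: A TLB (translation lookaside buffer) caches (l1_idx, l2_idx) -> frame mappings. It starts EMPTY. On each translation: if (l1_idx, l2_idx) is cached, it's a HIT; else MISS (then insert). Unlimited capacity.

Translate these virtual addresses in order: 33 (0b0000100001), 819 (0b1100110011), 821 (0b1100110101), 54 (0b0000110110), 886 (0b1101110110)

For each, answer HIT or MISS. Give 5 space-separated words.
Answer: MISS MISS HIT HIT MISS

Derivation:
vaddr=33: (0,1) not in TLB -> MISS, insert
vaddr=819: (6,1) not in TLB -> MISS, insert
vaddr=821: (6,1) in TLB -> HIT
vaddr=54: (0,1) in TLB -> HIT
vaddr=886: (6,3) not in TLB -> MISS, insert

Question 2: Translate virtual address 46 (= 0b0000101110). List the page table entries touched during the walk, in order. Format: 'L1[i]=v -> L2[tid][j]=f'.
Answer: L1[0]=0 -> L2[0][1]=26

Derivation:
vaddr = 46 = 0b0000101110
Split: l1_idx=0, l2_idx=1, offset=14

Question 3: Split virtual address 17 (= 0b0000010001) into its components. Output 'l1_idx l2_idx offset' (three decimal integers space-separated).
vaddr = 17 = 0b0000010001
  top 3 bits -> l1_idx = 0
  next 2 bits -> l2_idx = 0
  bottom 5 bits -> offset = 17

Answer: 0 0 17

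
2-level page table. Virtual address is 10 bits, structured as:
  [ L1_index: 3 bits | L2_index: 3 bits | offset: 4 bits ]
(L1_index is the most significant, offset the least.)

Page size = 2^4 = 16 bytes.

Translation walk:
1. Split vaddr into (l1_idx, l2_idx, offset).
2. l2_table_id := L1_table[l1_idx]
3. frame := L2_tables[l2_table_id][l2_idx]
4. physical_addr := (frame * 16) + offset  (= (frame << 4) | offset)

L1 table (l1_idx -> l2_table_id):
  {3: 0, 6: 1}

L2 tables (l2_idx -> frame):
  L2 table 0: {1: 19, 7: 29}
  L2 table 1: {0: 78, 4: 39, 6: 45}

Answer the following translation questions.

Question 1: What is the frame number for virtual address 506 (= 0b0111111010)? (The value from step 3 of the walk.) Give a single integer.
Answer: 29

Derivation:
vaddr = 506: l1_idx=3, l2_idx=7
L1[3] = 0; L2[0][7] = 29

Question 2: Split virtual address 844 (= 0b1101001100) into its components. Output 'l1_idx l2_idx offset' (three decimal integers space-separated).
Answer: 6 4 12

Derivation:
vaddr = 844 = 0b1101001100
  top 3 bits -> l1_idx = 6
  next 3 bits -> l2_idx = 4
  bottom 4 bits -> offset = 12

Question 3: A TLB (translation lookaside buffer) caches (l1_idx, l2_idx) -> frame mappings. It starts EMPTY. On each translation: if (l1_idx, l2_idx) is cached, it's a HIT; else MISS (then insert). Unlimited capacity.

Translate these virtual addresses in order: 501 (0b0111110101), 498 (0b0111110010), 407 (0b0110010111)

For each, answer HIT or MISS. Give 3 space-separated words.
Answer: MISS HIT MISS

Derivation:
vaddr=501: (3,7) not in TLB -> MISS, insert
vaddr=498: (3,7) in TLB -> HIT
vaddr=407: (3,1) not in TLB -> MISS, insert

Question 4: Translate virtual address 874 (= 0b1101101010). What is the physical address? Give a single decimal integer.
vaddr = 874 = 0b1101101010
Split: l1_idx=6, l2_idx=6, offset=10
L1[6] = 1
L2[1][6] = 45
paddr = 45 * 16 + 10 = 730

Answer: 730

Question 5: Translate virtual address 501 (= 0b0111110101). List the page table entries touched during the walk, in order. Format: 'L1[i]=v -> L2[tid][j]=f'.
vaddr = 501 = 0b0111110101
Split: l1_idx=3, l2_idx=7, offset=5

Answer: L1[3]=0 -> L2[0][7]=29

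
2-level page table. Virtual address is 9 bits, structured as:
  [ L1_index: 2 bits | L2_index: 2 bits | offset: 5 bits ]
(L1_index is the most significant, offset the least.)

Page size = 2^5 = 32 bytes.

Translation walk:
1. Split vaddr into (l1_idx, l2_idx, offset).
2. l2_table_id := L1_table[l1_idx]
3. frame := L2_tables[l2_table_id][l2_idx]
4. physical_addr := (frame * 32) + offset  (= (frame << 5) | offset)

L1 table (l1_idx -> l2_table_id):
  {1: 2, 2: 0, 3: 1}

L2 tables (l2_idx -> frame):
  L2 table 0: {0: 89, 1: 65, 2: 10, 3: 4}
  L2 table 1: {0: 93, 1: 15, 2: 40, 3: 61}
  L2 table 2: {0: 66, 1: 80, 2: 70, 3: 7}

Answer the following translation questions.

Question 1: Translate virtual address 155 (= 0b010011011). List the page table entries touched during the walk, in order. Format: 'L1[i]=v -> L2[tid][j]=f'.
vaddr = 155 = 0b010011011
Split: l1_idx=1, l2_idx=0, offset=27

Answer: L1[1]=2 -> L2[2][0]=66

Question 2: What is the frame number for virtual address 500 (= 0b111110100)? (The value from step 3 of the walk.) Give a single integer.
Answer: 61

Derivation:
vaddr = 500: l1_idx=3, l2_idx=3
L1[3] = 1; L2[1][3] = 61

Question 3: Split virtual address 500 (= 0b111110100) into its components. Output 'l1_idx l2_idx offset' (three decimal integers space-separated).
Answer: 3 3 20

Derivation:
vaddr = 500 = 0b111110100
  top 2 bits -> l1_idx = 3
  next 2 bits -> l2_idx = 3
  bottom 5 bits -> offset = 20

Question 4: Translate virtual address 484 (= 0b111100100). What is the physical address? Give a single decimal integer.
Answer: 1956

Derivation:
vaddr = 484 = 0b111100100
Split: l1_idx=3, l2_idx=3, offset=4
L1[3] = 1
L2[1][3] = 61
paddr = 61 * 32 + 4 = 1956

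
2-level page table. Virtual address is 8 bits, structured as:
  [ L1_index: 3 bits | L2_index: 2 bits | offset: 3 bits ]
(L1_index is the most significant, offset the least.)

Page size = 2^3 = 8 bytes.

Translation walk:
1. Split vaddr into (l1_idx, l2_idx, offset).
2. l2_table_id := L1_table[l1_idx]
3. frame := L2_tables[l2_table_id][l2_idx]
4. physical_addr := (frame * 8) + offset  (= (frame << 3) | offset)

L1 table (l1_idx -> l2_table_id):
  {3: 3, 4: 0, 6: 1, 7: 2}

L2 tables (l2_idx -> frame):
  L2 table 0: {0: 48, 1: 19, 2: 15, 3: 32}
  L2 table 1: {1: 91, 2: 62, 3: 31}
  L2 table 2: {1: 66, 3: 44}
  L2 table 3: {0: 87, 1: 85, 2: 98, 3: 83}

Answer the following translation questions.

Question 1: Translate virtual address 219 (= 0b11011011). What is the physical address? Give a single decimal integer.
vaddr = 219 = 0b11011011
Split: l1_idx=6, l2_idx=3, offset=3
L1[6] = 1
L2[1][3] = 31
paddr = 31 * 8 + 3 = 251

Answer: 251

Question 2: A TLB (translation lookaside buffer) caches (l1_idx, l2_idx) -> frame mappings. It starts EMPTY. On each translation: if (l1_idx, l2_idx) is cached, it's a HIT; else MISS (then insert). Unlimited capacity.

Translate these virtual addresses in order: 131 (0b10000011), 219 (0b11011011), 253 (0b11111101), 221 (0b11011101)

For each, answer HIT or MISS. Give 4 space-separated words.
vaddr=131: (4,0) not in TLB -> MISS, insert
vaddr=219: (6,3) not in TLB -> MISS, insert
vaddr=253: (7,3) not in TLB -> MISS, insert
vaddr=221: (6,3) in TLB -> HIT

Answer: MISS MISS MISS HIT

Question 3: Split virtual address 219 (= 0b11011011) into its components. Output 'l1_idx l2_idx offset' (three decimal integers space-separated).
vaddr = 219 = 0b11011011
  top 3 bits -> l1_idx = 6
  next 2 bits -> l2_idx = 3
  bottom 3 bits -> offset = 3

Answer: 6 3 3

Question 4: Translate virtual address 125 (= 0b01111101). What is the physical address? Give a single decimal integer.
vaddr = 125 = 0b01111101
Split: l1_idx=3, l2_idx=3, offset=5
L1[3] = 3
L2[3][3] = 83
paddr = 83 * 8 + 5 = 669

Answer: 669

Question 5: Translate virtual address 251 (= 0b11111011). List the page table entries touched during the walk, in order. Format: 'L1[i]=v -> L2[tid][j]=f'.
vaddr = 251 = 0b11111011
Split: l1_idx=7, l2_idx=3, offset=3

Answer: L1[7]=2 -> L2[2][3]=44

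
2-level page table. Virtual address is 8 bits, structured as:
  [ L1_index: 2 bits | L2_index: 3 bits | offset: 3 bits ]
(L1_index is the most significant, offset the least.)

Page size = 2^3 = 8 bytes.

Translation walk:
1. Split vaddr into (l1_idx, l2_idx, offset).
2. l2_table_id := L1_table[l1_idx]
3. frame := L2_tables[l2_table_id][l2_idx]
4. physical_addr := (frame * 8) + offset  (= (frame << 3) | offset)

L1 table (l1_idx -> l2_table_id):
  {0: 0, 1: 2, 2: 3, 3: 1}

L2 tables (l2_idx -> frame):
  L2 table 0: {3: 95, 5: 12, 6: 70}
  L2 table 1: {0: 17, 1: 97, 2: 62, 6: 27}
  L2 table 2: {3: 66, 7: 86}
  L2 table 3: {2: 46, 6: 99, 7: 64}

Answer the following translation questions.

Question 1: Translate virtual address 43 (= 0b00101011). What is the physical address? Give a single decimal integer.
Answer: 99

Derivation:
vaddr = 43 = 0b00101011
Split: l1_idx=0, l2_idx=5, offset=3
L1[0] = 0
L2[0][5] = 12
paddr = 12 * 8 + 3 = 99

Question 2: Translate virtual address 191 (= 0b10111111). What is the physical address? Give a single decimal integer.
Answer: 519

Derivation:
vaddr = 191 = 0b10111111
Split: l1_idx=2, l2_idx=7, offset=7
L1[2] = 3
L2[3][7] = 64
paddr = 64 * 8 + 7 = 519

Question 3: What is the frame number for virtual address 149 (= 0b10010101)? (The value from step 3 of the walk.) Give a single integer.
vaddr = 149: l1_idx=2, l2_idx=2
L1[2] = 3; L2[3][2] = 46

Answer: 46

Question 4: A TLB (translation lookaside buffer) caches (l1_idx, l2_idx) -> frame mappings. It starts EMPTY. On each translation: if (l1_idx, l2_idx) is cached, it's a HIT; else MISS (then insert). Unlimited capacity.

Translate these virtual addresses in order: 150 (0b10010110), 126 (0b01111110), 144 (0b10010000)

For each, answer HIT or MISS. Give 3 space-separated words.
vaddr=150: (2,2) not in TLB -> MISS, insert
vaddr=126: (1,7) not in TLB -> MISS, insert
vaddr=144: (2,2) in TLB -> HIT

Answer: MISS MISS HIT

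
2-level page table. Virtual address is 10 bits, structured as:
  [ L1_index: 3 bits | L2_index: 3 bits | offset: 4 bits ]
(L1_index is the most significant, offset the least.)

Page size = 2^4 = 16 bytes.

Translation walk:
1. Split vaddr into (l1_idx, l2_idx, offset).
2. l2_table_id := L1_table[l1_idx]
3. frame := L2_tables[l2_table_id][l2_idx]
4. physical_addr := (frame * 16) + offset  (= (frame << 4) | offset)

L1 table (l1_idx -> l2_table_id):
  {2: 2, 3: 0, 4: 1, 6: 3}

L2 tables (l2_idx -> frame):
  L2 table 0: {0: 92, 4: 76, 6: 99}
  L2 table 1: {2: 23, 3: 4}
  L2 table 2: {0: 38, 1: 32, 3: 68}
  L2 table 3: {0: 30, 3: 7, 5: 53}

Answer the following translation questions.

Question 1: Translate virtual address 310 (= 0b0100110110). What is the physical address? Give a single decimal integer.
vaddr = 310 = 0b0100110110
Split: l1_idx=2, l2_idx=3, offset=6
L1[2] = 2
L2[2][3] = 68
paddr = 68 * 16 + 6 = 1094

Answer: 1094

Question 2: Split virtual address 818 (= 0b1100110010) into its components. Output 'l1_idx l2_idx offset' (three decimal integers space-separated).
Answer: 6 3 2

Derivation:
vaddr = 818 = 0b1100110010
  top 3 bits -> l1_idx = 6
  next 3 bits -> l2_idx = 3
  bottom 4 bits -> offset = 2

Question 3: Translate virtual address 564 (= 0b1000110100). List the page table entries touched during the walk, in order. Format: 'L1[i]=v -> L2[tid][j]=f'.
vaddr = 564 = 0b1000110100
Split: l1_idx=4, l2_idx=3, offset=4

Answer: L1[4]=1 -> L2[1][3]=4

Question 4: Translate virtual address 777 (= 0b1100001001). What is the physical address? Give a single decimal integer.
Answer: 489

Derivation:
vaddr = 777 = 0b1100001001
Split: l1_idx=6, l2_idx=0, offset=9
L1[6] = 3
L2[3][0] = 30
paddr = 30 * 16 + 9 = 489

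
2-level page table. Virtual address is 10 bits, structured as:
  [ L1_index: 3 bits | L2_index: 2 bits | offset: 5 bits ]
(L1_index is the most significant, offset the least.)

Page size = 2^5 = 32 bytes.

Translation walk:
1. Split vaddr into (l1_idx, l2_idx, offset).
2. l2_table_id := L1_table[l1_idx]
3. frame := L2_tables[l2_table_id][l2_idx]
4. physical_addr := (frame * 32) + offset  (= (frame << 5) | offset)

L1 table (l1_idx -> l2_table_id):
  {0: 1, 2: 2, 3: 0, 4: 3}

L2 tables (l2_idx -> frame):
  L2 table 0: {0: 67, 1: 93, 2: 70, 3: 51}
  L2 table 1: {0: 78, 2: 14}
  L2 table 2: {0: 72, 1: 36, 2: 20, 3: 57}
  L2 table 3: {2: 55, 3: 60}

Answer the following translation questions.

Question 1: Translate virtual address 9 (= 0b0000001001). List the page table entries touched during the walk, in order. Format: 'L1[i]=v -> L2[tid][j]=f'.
vaddr = 9 = 0b0000001001
Split: l1_idx=0, l2_idx=0, offset=9

Answer: L1[0]=1 -> L2[1][0]=78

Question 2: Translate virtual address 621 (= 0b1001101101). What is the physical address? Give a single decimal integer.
Answer: 1933

Derivation:
vaddr = 621 = 0b1001101101
Split: l1_idx=4, l2_idx=3, offset=13
L1[4] = 3
L2[3][3] = 60
paddr = 60 * 32 + 13 = 1933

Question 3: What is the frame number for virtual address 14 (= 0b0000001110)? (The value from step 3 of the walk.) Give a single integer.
Answer: 78

Derivation:
vaddr = 14: l1_idx=0, l2_idx=0
L1[0] = 1; L2[1][0] = 78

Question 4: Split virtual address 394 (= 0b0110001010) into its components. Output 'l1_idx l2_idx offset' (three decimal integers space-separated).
Answer: 3 0 10

Derivation:
vaddr = 394 = 0b0110001010
  top 3 bits -> l1_idx = 3
  next 2 bits -> l2_idx = 0
  bottom 5 bits -> offset = 10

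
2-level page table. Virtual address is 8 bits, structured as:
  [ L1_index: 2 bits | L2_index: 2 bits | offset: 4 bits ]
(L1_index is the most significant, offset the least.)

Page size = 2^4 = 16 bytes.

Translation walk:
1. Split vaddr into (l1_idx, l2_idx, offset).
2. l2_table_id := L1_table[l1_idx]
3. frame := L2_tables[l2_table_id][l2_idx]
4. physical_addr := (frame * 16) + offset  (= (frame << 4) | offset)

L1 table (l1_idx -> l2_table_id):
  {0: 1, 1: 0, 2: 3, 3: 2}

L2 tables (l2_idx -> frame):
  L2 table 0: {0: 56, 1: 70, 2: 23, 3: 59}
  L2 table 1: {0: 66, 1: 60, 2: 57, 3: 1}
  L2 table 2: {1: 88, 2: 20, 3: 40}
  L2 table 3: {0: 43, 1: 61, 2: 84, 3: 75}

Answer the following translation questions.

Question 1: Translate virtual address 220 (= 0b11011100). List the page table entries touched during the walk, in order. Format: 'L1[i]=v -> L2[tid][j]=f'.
vaddr = 220 = 0b11011100
Split: l1_idx=3, l2_idx=1, offset=12

Answer: L1[3]=2 -> L2[2][1]=88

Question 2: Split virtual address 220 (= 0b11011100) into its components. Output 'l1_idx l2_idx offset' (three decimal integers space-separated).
Answer: 3 1 12

Derivation:
vaddr = 220 = 0b11011100
  top 2 bits -> l1_idx = 3
  next 2 bits -> l2_idx = 1
  bottom 4 bits -> offset = 12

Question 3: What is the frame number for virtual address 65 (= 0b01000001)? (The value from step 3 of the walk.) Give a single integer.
vaddr = 65: l1_idx=1, l2_idx=0
L1[1] = 0; L2[0][0] = 56

Answer: 56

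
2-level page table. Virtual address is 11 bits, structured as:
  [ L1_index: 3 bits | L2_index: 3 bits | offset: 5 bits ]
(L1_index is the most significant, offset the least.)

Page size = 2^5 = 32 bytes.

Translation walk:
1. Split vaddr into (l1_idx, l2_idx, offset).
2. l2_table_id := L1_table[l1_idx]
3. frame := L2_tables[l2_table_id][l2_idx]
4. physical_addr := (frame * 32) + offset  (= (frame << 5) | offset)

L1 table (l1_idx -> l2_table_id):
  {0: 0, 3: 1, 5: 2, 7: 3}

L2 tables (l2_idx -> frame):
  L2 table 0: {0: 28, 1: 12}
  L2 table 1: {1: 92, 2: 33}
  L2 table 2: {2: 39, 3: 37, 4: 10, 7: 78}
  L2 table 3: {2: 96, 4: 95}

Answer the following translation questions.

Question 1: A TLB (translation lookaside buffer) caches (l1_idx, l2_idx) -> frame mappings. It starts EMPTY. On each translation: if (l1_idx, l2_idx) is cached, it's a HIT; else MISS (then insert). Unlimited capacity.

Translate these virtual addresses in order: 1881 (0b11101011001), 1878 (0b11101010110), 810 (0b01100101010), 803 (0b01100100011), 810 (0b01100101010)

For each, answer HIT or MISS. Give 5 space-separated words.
vaddr=1881: (7,2) not in TLB -> MISS, insert
vaddr=1878: (7,2) in TLB -> HIT
vaddr=810: (3,1) not in TLB -> MISS, insert
vaddr=803: (3,1) in TLB -> HIT
vaddr=810: (3,1) in TLB -> HIT

Answer: MISS HIT MISS HIT HIT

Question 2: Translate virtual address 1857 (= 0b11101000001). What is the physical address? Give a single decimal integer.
vaddr = 1857 = 0b11101000001
Split: l1_idx=7, l2_idx=2, offset=1
L1[7] = 3
L2[3][2] = 96
paddr = 96 * 32 + 1 = 3073

Answer: 3073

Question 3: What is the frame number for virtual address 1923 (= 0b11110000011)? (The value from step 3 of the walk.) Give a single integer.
Answer: 95

Derivation:
vaddr = 1923: l1_idx=7, l2_idx=4
L1[7] = 3; L2[3][4] = 95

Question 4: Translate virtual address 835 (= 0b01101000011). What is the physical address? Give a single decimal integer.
vaddr = 835 = 0b01101000011
Split: l1_idx=3, l2_idx=2, offset=3
L1[3] = 1
L2[1][2] = 33
paddr = 33 * 32 + 3 = 1059

Answer: 1059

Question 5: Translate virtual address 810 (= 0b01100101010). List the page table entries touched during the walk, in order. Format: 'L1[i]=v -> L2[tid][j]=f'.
vaddr = 810 = 0b01100101010
Split: l1_idx=3, l2_idx=1, offset=10

Answer: L1[3]=1 -> L2[1][1]=92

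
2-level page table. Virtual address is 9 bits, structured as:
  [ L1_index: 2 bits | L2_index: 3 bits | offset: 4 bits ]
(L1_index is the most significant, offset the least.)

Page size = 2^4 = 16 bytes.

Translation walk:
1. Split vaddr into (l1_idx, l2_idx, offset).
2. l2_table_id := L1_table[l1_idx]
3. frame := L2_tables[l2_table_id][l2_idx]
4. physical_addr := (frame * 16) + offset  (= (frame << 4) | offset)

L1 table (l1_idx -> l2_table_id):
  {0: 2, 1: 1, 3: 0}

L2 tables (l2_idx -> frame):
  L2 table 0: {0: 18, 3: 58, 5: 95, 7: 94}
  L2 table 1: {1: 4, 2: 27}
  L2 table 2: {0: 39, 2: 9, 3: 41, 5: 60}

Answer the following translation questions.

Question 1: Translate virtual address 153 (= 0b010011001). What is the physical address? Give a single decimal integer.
vaddr = 153 = 0b010011001
Split: l1_idx=1, l2_idx=1, offset=9
L1[1] = 1
L2[1][1] = 4
paddr = 4 * 16 + 9 = 73

Answer: 73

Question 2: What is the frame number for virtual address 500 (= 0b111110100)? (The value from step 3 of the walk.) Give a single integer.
Answer: 94

Derivation:
vaddr = 500: l1_idx=3, l2_idx=7
L1[3] = 0; L2[0][7] = 94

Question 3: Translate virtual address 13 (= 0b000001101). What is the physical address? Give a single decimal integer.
vaddr = 13 = 0b000001101
Split: l1_idx=0, l2_idx=0, offset=13
L1[0] = 2
L2[2][0] = 39
paddr = 39 * 16 + 13 = 637

Answer: 637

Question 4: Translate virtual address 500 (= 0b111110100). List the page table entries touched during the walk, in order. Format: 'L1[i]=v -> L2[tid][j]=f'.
Answer: L1[3]=0 -> L2[0][7]=94

Derivation:
vaddr = 500 = 0b111110100
Split: l1_idx=3, l2_idx=7, offset=4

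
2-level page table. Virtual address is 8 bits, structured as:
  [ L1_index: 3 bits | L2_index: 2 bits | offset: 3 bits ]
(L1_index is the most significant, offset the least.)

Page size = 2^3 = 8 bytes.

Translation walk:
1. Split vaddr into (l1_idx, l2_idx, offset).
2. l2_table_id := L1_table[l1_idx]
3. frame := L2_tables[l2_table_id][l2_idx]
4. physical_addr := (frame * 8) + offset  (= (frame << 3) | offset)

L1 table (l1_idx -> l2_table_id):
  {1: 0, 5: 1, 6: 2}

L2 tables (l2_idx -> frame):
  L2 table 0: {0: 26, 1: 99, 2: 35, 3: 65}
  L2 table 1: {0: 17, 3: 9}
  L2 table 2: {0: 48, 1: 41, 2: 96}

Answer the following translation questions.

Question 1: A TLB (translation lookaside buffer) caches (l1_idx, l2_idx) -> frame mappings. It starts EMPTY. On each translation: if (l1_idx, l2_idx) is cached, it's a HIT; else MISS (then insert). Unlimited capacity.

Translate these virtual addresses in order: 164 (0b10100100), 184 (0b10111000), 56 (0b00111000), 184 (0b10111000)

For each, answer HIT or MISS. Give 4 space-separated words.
Answer: MISS MISS MISS HIT

Derivation:
vaddr=164: (5,0) not in TLB -> MISS, insert
vaddr=184: (5,3) not in TLB -> MISS, insert
vaddr=56: (1,3) not in TLB -> MISS, insert
vaddr=184: (5,3) in TLB -> HIT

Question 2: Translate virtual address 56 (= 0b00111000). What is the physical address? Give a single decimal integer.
vaddr = 56 = 0b00111000
Split: l1_idx=1, l2_idx=3, offset=0
L1[1] = 0
L2[0][3] = 65
paddr = 65 * 8 + 0 = 520

Answer: 520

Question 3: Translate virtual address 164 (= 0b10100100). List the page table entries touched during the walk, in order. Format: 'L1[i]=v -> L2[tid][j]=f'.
Answer: L1[5]=1 -> L2[1][0]=17

Derivation:
vaddr = 164 = 0b10100100
Split: l1_idx=5, l2_idx=0, offset=4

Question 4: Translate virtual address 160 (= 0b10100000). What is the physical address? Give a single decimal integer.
Answer: 136

Derivation:
vaddr = 160 = 0b10100000
Split: l1_idx=5, l2_idx=0, offset=0
L1[5] = 1
L2[1][0] = 17
paddr = 17 * 8 + 0 = 136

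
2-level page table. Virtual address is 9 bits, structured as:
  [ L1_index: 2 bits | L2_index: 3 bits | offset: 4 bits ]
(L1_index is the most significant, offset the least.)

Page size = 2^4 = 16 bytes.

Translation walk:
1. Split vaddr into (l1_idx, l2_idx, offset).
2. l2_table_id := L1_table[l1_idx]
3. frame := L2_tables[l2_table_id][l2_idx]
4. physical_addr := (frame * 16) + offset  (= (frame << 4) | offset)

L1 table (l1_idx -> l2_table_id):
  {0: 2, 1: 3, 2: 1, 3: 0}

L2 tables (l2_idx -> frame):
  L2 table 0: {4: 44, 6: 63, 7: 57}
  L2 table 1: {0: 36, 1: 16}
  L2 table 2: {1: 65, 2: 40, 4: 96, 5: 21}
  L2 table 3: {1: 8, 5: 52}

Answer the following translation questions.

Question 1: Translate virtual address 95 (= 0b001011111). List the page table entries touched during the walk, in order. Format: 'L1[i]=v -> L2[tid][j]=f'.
vaddr = 95 = 0b001011111
Split: l1_idx=0, l2_idx=5, offset=15

Answer: L1[0]=2 -> L2[2][5]=21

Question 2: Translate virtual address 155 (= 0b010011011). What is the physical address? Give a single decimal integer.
Answer: 139

Derivation:
vaddr = 155 = 0b010011011
Split: l1_idx=1, l2_idx=1, offset=11
L1[1] = 3
L2[3][1] = 8
paddr = 8 * 16 + 11 = 139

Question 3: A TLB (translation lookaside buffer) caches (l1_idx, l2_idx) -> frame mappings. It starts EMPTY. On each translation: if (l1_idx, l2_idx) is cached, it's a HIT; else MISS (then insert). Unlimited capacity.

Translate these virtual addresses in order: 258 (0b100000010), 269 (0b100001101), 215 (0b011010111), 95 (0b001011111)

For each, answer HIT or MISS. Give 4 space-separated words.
vaddr=258: (2,0) not in TLB -> MISS, insert
vaddr=269: (2,0) in TLB -> HIT
vaddr=215: (1,5) not in TLB -> MISS, insert
vaddr=95: (0,5) not in TLB -> MISS, insert

Answer: MISS HIT MISS MISS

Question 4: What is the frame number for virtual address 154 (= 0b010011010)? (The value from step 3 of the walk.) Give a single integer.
vaddr = 154: l1_idx=1, l2_idx=1
L1[1] = 3; L2[3][1] = 8

Answer: 8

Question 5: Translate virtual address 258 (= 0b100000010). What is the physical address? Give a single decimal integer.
Answer: 578

Derivation:
vaddr = 258 = 0b100000010
Split: l1_idx=2, l2_idx=0, offset=2
L1[2] = 1
L2[1][0] = 36
paddr = 36 * 16 + 2 = 578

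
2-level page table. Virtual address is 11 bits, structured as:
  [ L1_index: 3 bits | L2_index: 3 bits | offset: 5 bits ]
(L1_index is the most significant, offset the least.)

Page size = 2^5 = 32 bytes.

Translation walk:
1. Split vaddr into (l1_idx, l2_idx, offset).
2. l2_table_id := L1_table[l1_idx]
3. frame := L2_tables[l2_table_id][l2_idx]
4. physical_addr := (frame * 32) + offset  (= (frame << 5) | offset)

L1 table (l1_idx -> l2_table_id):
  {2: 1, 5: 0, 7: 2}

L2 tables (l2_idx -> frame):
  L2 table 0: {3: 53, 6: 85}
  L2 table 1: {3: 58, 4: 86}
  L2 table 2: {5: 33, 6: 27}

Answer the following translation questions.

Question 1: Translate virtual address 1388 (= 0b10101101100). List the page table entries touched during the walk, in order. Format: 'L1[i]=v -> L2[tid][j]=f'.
Answer: L1[5]=0 -> L2[0][3]=53

Derivation:
vaddr = 1388 = 0b10101101100
Split: l1_idx=5, l2_idx=3, offset=12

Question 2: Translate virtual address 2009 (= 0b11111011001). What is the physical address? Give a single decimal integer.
Answer: 889

Derivation:
vaddr = 2009 = 0b11111011001
Split: l1_idx=7, l2_idx=6, offset=25
L1[7] = 2
L2[2][6] = 27
paddr = 27 * 32 + 25 = 889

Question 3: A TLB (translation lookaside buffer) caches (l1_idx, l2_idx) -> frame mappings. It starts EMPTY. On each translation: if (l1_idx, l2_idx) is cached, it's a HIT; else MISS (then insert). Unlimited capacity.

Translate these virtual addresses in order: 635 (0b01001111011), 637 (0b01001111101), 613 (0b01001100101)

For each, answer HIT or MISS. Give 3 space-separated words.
Answer: MISS HIT HIT

Derivation:
vaddr=635: (2,3) not in TLB -> MISS, insert
vaddr=637: (2,3) in TLB -> HIT
vaddr=613: (2,3) in TLB -> HIT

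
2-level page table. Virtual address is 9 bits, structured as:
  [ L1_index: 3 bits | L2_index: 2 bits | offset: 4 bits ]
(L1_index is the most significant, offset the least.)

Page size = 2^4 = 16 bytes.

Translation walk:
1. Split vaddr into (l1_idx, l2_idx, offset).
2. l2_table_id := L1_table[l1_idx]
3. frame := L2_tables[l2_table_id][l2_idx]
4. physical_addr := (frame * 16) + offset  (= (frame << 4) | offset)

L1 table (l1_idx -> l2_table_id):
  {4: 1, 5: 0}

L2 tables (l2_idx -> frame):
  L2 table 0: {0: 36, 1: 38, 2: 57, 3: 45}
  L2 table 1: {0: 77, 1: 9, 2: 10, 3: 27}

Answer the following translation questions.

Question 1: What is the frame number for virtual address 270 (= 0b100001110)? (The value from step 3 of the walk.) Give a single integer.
Answer: 77

Derivation:
vaddr = 270: l1_idx=4, l2_idx=0
L1[4] = 1; L2[1][0] = 77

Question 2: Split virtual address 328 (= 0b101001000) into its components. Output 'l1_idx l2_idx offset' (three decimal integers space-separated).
vaddr = 328 = 0b101001000
  top 3 bits -> l1_idx = 5
  next 2 bits -> l2_idx = 0
  bottom 4 bits -> offset = 8

Answer: 5 0 8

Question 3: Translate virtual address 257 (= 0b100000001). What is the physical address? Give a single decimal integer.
Answer: 1233

Derivation:
vaddr = 257 = 0b100000001
Split: l1_idx=4, l2_idx=0, offset=1
L1[4] = 1
L2[1][0] = 77
paddr = 77 * 16 + 1 = 1233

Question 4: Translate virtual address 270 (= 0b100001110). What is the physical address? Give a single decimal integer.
vaddr = 270 = 0b100001110
Split: l1_idx=4, l2_idx=0, offset=14
L1[4] = 1
L2[1][0] = 77
paddr = 77 * 16 + 14 = 1246

Answer: 1246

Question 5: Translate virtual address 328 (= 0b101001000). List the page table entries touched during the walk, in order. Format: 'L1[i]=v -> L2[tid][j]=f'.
vaddr = 328 = 0b101001000
Split: l1_idx=5, l2_idx=0, offset=8

Answer: L1[5]=0 -> L2[0][0]=36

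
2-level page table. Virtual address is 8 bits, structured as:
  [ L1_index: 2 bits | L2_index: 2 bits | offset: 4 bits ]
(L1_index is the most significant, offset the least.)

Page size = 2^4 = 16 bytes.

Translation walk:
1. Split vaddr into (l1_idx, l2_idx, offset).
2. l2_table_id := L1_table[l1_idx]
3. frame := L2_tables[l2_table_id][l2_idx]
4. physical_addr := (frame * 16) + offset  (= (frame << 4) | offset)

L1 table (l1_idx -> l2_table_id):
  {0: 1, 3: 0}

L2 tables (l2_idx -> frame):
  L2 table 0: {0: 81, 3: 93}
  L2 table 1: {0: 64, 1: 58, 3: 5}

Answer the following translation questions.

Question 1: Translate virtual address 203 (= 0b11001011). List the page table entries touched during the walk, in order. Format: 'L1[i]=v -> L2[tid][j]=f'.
Answer: L1[3]=0 -> L2[0][0]=81

Derivation:
vaddr = 203 = 0b11001011
Split: l1_idx=3, l2_idx=0, offset=11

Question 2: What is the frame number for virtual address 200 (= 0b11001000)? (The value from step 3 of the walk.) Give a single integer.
vaddr = 200: l1_idx=3, l2_idx=0
L1[3] = 0; L2[0][0] = 81

Answer: 81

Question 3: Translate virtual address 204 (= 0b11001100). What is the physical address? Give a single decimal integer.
Answer: 1308

Derivation:
vaddr = 204 = 0b11001100
Split: l1_idx=3, l2_idx=0, offset=12
L1[3] = 0
L2[0][0] = 81
paddr = 81 * 16 + 12 = 1308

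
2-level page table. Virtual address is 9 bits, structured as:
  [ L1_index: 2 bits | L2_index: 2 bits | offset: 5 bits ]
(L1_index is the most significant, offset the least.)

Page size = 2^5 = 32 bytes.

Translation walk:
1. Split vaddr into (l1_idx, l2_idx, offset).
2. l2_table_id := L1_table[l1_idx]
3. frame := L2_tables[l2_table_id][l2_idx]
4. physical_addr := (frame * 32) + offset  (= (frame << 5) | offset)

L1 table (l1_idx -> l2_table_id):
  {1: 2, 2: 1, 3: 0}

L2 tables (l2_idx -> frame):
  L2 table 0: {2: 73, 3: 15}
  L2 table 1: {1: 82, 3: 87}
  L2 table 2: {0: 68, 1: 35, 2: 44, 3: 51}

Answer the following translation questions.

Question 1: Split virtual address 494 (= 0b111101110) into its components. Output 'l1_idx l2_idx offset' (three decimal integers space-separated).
Answer: 3 3 14

Derivation:
vaddr = 494 = 0b111101110
  top 2 bits -> l1_idx = 3
  next 2 bits -> l2_idx = 3
  bottom 5 bits -> offset = 14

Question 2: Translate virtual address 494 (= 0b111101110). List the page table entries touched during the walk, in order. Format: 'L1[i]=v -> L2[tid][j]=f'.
Answer: L1[3]=0 -> L2[0][3]=15

Derivation:
vaddr = 494 = 0b111101110
Split: l1_idx=3, l2_idx=3, offset=14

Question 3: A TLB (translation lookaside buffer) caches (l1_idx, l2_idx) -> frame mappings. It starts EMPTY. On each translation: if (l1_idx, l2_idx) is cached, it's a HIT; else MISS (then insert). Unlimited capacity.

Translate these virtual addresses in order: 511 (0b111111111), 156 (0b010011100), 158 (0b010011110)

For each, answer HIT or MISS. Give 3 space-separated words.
vaddr=511: (3,3) not in TLB -> MISS, insert
vaddr=156: (1,0) not in TLB -> MISS, insert
vaddr=158: (1,0) in TLB -> HIT

Answer: MISS MISS HIT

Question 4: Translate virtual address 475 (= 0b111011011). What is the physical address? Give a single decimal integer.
vaddr = 475 = 0b111011011
Split: l1_idx=3, l2_idx=2, offset=27
L1[3] = 0
L2[0][2] = 73
paddr = 73 * 32 + 27 = 2363

Answer: 2363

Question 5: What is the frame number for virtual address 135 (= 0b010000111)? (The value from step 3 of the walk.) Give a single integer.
Answer: 68

Derivation:
vaddr = 135: l1_idx=1, l2_idx=0
L1[1] = 2; L2[2][0] = 68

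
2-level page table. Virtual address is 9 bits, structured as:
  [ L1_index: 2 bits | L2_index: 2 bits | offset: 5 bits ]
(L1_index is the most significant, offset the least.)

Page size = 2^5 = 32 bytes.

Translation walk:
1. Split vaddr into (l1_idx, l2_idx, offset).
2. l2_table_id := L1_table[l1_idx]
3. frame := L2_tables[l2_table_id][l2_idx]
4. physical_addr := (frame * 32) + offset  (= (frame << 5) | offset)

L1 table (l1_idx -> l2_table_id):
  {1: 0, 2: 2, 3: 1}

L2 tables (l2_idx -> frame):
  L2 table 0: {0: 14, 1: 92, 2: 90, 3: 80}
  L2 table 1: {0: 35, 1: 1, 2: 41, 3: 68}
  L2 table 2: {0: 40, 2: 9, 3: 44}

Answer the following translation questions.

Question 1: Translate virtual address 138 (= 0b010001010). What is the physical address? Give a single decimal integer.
vaddr = 138 = 0b010001010
Split: l1_idx=1, l2_idx=0, offset=10
L1[1] = 0
L2[0][0] = 14
paddr = 14 * 32 + 10 = 458

Answer: 458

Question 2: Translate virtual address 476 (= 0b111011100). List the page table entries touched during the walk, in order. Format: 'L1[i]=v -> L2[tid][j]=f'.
vaddr = 476 = 0b111011100
Split: l1_idx=3, l2_idx=2, offset=28

Answer: L1[3]=1 -> L2[1][2]=41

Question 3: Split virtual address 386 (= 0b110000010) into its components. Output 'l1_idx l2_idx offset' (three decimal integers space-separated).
Answer: 3 0 2

Derivation:
vaddr = 386 = 0b110000010
  top 2 bits -> l1_idx = 3
  next 2 bits -> l2_idx = 0
  bottom 5 bits -> offset = 2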